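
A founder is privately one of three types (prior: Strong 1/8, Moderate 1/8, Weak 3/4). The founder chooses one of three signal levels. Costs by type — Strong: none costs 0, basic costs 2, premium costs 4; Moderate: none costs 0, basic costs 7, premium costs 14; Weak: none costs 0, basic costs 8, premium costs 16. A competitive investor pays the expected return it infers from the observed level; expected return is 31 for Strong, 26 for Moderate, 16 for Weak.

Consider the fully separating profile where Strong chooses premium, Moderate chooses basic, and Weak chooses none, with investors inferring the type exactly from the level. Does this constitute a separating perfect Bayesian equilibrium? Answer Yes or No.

Separating valuations: premium → 31, basic → 26, none → 16.
Strong (assigned premium): none: 16 − 0 = 16; basic: 26 − 2 = 24; premium: 31 − 4 = 27. Strong stays.
Moderate (assigned basic): none: 16 − 0 = 16; basic: 26 − 7 = 19; premium: 31 − 14 = 17. Moderate stays.
Weak (assigned none): none: 16 − 0 = 16; basic: 26 − 8 = 18; premium: 31 − 16 = 15. Weak prefers basic.
At least one type deviates; the separating profile fails.

No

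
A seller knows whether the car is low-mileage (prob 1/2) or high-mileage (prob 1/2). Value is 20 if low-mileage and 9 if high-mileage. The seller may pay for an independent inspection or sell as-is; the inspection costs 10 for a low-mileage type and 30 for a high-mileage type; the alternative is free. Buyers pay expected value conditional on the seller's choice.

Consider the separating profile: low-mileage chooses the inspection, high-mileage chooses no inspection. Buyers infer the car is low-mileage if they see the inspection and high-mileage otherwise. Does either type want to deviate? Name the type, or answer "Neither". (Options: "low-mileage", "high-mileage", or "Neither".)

The inspection pays 20; no inspection pays 9.
low-mileage: assigned the inspection, nets 20 − 10 = 10; deviating to no inspection nets 9.
high-mileage: assigned no inspection, nets 9; deviating to the inspection nets 20 − 30 = -10.
Both types strictly prefer their assigned action; no profitable deviation.

Neither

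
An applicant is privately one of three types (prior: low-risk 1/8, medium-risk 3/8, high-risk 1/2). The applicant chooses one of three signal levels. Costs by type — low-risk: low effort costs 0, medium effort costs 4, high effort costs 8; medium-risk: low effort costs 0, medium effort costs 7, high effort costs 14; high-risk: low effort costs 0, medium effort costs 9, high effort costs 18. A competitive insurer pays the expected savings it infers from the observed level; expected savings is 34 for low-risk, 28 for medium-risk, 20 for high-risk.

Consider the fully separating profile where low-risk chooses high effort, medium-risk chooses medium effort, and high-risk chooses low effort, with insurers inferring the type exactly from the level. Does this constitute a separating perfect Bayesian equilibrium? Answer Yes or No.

Separating rebates: high effort → 34, medium effort → 28, low effort → 20.
low-risk (assigned high effort): low effort: 20 − 0 = 20; medium effort: 28 − 4 = 24; high effort: 34 − 8 = 26. low-risk stays.
medium-risk (assigned medium effort): low effort: 20 − 0 = 20; medium effort: 28 − 7 = 21; high effort: 34 − 14 = 20. medium-risk stays.
high-risk (assigned low effort): low effort: 20 − 0 = 20; medium effort: 28 − 9 = 19; high effort: 34 − 18 = 16. high-risk stays.
Every type prefers its assigned level; separation holds.

Yes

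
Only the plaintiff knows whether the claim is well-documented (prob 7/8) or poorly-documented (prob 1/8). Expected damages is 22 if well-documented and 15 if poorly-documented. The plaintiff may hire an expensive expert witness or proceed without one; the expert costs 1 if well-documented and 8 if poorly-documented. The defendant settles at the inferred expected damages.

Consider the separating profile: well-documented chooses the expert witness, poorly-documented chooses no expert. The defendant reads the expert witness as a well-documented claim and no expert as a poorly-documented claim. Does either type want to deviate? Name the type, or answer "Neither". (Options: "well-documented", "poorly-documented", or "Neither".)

The expert witness pays 22; no expert pays 15.
well-documented: assigned the expert witness, nets 22 − 1 = 21; deviating to no expert nets 15.
poorly-documented: assigned no expert, nets 15; deviating to the expert witness nets 22 − 8 = 14.
Both types strictly prefer their assigned action; no profitable deviation.

Neither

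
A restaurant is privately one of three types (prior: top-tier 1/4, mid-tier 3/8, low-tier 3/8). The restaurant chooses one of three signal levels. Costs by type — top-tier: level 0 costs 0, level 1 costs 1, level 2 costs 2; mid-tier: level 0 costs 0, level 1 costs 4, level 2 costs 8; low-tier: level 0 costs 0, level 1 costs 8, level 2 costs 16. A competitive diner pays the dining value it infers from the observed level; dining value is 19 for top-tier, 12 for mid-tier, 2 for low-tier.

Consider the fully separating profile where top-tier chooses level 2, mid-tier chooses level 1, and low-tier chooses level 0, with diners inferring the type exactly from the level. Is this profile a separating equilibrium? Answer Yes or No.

No

Separating price premiums: level 2 → 19, level 1 → 12, level 0 → 2.
top-tier (assigned level 2): level 0: 2 − 0 = 2; level 1: 12 − 1 = 11; level 2: 19 − 2 = 17. top-tier stays.
mid-tier (assigned level 1): level 0: 2 − 0 = 2; level 1: 12 − 4 = 8; level 2: 19 − 8 = 11. mid-tier prefers level 2.
low-tier (assigned level 0): level 0: 2 − 0 = 2; level 1: 12 − 8 = 4; level 2: 19 − 16 = 3. low-tier prefers level 1.
At least one type deviates; the separating profile fails.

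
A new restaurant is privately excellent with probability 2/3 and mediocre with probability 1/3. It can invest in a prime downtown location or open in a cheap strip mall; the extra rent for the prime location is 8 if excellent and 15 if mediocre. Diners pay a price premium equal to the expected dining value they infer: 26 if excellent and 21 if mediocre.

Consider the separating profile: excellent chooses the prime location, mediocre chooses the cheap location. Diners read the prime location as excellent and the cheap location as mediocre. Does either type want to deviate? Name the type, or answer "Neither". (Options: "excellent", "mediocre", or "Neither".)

The prime location pays 26; the cheap location pays 21.
excellent: assigned the prime location, nets 26 − 8 = 18; deviating to the cheap location nets 21.
mediocre: assigned the cheap location, nets 21; deviating to the prime location nets 26 − 15 = 11.
The excellent type gains 3 by deviating.

excellent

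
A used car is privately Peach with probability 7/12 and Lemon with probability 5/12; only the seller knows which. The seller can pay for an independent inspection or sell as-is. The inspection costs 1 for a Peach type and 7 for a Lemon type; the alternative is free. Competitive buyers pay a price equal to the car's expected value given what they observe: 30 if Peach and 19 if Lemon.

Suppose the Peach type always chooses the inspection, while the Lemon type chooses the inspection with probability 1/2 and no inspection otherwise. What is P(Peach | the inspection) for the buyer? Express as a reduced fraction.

P(the inspection) = (7/12)·1 + (5/12)·(1/2) = 19/24.
By Bayes' rule, P(Peach | the inspection) = (7/12) / (19/24) = 14/19.

14/19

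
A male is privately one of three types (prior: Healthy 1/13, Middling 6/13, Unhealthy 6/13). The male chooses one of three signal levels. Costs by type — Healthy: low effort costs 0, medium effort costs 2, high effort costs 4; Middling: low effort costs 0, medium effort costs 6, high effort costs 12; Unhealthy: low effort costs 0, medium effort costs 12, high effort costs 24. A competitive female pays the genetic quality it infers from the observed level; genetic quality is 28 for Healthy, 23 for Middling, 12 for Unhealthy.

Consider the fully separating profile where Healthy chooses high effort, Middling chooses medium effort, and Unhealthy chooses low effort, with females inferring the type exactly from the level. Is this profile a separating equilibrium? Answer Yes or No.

Yes

Separating mating payoffs: high effort → 28, medium effort → 23, low effort → 12.
Healthy (assigned high effort): low effort: 12 − 0 = 12; medium effort: 23 − 2 = 21; high effort: 28 − 4 = 24. Healthy stays.
Middling (assigned medium effort): low effort: 12 − 0 = 12; medium effort: 23 − 6 = 17; high effort: 28 − 12 = 16. Middling stays.
Unhealthy (assigned low effort): low effort: 12 − 0 = 12; medium effort: 23 − 12 = 11; high effort: 28 − 24 = 4. Unhealthy stays.
Every type prefers its assigned level; separation holds.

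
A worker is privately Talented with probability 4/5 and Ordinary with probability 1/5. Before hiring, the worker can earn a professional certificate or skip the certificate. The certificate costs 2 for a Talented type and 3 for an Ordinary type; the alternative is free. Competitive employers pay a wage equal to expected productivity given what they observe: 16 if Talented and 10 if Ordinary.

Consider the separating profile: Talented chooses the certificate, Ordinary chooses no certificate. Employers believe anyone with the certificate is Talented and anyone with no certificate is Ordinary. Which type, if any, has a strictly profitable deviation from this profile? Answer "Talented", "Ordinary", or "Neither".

Ordinary

The certificate pays 16; no certificate pays 10.
Talented: assigned the certificate, nets 16 − 2 = 14; deviating to no certificate nets 10.
Ordinary: assigned no certificate, nets 10; deviating to the certificate nets 16 − 3 = 13.
The Ordinary type gains 3 by deviating.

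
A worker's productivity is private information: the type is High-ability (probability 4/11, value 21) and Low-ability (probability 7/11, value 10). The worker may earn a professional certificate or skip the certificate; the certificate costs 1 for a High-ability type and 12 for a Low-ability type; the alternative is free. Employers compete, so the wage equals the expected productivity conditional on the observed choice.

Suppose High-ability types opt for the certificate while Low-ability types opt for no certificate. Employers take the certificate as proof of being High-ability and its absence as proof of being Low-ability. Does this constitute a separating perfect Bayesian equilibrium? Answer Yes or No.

Yes

Under these beliefs, the certificate earns wage 21 and no certificate earns wage 10.
High-ability: the certificate nets 21 − 1 = 20; no certificate nets 10. High-ability prefers the certificate.
Low-ability: the certificate nets 21 − 12 = 9; no certificate nets 10. Low-ability prefers no certificate.
Neither type deviates, so the separating profile is an equilibrium.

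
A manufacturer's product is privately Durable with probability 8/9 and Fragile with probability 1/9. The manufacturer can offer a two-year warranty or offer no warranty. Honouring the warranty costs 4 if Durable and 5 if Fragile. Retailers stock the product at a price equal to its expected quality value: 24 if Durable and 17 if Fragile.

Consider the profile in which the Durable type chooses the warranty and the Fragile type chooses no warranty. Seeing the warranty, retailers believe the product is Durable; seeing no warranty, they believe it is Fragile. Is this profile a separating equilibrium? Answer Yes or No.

No

Under these beliefs, the warranty earns price 24 and no warranty earns price 17.
Durable: the warranty nets 24 − 4 = 20; no warranty nets 17. Durable prefers the warranty.
Fragile: the warranty nets 24 − 5 = 19; no warranty nets 17. Fragile would deviate to the warranty.
Fragile has a profitable deviation, so the profile is not an equilibrium.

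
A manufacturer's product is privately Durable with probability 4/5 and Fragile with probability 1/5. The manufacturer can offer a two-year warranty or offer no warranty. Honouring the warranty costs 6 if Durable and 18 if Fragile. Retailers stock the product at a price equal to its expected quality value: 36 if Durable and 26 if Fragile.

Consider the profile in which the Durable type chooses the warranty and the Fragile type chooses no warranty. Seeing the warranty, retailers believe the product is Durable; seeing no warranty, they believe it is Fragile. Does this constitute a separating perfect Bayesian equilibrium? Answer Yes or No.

Under these beliefs, the warranty earns price 36 and no warranty earns price 26.
Durable: the warranty nets 36 − 6 = 30; no warranty nets 26. Durable prefers the warranty.
Fragile: the warranty nets 36 − 18 = 18; no warranty nets 26. Fragile prefers no warranty.
Neither type deviates, so the separating profile is an equilibrium.

Yes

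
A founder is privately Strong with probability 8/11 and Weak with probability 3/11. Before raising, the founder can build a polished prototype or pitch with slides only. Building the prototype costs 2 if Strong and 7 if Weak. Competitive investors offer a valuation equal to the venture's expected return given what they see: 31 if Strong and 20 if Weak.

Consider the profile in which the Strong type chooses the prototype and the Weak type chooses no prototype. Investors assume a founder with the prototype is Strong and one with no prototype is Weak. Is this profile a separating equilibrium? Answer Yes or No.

No

Under these beliefs, the prototype earns valuation 31 and no prototype earns valuation 20.
Strong: the prototype nets 31 − 2 = 29; no prototype nets 20. Strong prefers the prototype.
Weak: the prototype nets 31 − 7 = 24; no prototype nets 20. Weak would deviate to the prototype.
Weak has a profitable deviation, so the profile is not an equilibrium.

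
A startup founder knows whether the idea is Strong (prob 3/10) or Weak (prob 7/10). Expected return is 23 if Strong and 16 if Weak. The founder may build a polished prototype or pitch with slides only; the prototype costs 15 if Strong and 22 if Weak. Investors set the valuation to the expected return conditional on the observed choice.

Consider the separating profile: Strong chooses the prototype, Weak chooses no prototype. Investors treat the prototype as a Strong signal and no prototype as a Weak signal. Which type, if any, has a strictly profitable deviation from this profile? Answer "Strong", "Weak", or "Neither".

The prototype pays 23; no prototype pays 16.
Strong: assigned the prototype, nets 23 − 15 = 8; deviating to no prototype nets 16.
Weak: assigned no prototype, nets 16; deviating to the prototype nets 23 − 22 = 1.
The Strong type gains 8 by deviating.

Strong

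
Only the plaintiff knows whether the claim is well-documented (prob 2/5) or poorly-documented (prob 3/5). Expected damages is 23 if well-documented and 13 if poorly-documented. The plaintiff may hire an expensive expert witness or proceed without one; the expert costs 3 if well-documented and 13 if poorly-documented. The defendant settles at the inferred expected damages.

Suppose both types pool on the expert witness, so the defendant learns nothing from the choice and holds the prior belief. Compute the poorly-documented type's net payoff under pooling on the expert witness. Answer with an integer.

4

Pooled settlement = 2/5·23 + 3/5·13 = 17.
poorly-documented pays cost 13 for the expert witness, so net payoff = 17 − 13 = 4.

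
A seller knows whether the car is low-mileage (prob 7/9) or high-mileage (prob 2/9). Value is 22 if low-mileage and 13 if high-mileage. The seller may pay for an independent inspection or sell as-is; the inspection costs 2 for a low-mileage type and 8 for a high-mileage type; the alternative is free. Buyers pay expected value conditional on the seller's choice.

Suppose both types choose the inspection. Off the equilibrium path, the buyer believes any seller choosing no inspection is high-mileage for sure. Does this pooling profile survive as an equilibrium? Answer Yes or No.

No

On path, the buyer holds the prior and pays 7/9·22 + 2/9·13 = 20. Off path (no inspection), believing high-mileage, it pays 13.
low-mileage: the inspection nets 20 − 2 = 18; no inspection nets 13. low-mileage stays.
high-mileage: the inspection nets 20 − 8 = 12; no inspection nets 13. high-mileage would deviate.
A type deviates, so pooling fails.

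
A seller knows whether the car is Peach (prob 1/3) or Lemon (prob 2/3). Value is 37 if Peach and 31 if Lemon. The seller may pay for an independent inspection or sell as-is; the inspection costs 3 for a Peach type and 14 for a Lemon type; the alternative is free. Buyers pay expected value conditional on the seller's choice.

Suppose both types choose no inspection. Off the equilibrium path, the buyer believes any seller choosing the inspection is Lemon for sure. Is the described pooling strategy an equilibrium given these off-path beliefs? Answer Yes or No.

Yes

On path, the buyer holds the prior and pays 1/3·37 + 2/3·31 = 33. Off path (the inspection), believing Lemon, it pays 31.
Peach: no inspection nets 33; the inspection nets 31 − 3 = 28. Peach stays.
Lemon: no inspection nets 33; the inspection nets 31 − 14 = 17. Lemon stays.
No type deviates, so pooling is sustained.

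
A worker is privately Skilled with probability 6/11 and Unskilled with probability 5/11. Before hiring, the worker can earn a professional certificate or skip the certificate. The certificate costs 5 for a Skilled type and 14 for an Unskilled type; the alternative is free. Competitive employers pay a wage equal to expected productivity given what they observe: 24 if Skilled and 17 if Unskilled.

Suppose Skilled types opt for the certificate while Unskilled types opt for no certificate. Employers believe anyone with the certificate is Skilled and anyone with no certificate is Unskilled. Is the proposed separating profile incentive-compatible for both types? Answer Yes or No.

Yes

Under these beliefs, the certificate earns wage 24 and no certificate earns wage 17.
Skilled: the certificate nets 24 − 5 = 19; no certificate nets 17. Skilled prefers the certificate.
Unskilled: the certificate nets 24 − 14 = 10; no certificate nets 17. Unskilled prefers no certificate.
Neither type deviates, so the separating profile is an equilibrium.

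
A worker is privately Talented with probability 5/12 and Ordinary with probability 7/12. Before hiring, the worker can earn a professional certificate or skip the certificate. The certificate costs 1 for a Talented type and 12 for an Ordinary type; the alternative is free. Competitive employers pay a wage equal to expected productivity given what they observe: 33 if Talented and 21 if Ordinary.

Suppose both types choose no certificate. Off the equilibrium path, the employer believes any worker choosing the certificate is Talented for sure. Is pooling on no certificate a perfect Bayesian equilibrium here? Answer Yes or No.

On path, the employer holds the prior and pays 5/12·33 + 7/12·21 = 26. Off path (the certificate), believing Talented, it pays 33.
Talented: no certificate nets 26; the certificate nets 33 − 1 = 32. Talented would deviate.
Ordinary: no certificate nets 26; the certificate nets 33 − 12 = 21. Ordinary stays.
A type deviates, so pooling fails.

No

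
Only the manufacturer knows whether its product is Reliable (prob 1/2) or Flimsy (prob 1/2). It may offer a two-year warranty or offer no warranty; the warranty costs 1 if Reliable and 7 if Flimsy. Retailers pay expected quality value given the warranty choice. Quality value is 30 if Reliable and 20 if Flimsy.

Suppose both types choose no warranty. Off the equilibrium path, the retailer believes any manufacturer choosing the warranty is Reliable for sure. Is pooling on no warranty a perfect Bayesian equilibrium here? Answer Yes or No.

On path, the retailer holds the prior and pays 1/2·30 + 1/2·20 = 25. Off path (the warranty), believing Reliable, it pays 30.
Reliable: no warranty nets 25; the warranty nets 30 − 1 = 29. Reliable would deviate.
Flimsy: no warranty nets 25; the warranty nets 30 − 7 = 23. Flimsy stays.
A type deviates, so pooling fails.

No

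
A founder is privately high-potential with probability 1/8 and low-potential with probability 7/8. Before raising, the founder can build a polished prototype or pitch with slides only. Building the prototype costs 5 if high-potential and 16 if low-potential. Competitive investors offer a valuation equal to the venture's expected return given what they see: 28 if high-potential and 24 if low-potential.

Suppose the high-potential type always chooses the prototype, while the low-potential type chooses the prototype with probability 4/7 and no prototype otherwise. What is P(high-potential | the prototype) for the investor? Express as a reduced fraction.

1/5

P(the prototype) = (1/8)·1 + (7/8)·(4/7) = 5/8.
By Bayes' rule, P(high-potential | the prototype) = (1/8) / (5/8) = 1/5.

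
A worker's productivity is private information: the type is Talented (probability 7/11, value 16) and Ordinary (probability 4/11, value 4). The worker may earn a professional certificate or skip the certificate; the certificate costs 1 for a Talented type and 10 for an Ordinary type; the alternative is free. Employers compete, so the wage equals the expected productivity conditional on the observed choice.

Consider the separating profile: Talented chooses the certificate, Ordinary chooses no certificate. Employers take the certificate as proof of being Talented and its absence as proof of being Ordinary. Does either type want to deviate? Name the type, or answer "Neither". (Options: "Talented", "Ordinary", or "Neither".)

The certificate pays 16; no certificate pays 4.
Talented: assigned the certificate, nets 16 − 1 = 15; deviating to no certificate nets 4.
Ordinary: assigned no certificate, nets 4; deviating to the certificate nets 16 − 10 = 6.
The Ordinary type gains 2 by deviating.

Ordinary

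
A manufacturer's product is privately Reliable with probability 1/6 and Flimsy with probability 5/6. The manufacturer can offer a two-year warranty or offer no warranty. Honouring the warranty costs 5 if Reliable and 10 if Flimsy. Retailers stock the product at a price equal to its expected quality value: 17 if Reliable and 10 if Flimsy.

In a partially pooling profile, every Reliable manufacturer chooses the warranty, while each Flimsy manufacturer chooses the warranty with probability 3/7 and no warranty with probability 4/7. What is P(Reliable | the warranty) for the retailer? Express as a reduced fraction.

7/22

P(the warranty) = (1/6)·1 + (5/6)·(3/7) = 11/21.
By Bayes' rule, P(Reliable | the warranty) = (1/6) / (11/21) = 7/22.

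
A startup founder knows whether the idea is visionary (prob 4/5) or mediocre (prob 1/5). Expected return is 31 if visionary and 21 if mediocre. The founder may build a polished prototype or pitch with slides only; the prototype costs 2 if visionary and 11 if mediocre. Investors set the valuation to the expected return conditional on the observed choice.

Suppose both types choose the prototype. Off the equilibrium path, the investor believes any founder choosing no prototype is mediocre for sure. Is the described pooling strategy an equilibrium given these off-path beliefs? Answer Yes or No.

No

On path, the investor holds the prior and pays 4/5·31 + 1/5·21 = 29. Off path (no prototype), believing mediocre, it pays 21.
visionary: the prototype nets 29 − 2 = 27; no prototype nets 21. visionary stays.
mediocre: the prototype nets 29 − 11 = 18; no prototype nets 21. mediocre would deviate.
A type deviates, so pooling fails.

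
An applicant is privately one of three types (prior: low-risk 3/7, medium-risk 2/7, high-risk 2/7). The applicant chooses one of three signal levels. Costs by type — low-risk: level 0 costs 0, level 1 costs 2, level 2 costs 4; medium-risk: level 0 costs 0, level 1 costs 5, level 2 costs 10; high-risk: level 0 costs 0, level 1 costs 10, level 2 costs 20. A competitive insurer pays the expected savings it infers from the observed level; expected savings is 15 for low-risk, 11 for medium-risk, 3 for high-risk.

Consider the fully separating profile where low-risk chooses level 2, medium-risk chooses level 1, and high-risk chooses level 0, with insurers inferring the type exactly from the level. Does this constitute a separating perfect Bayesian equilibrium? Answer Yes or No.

Yes

Separating rebates: level 2 → 15, level 1 → 11, level 0 → 3.
low-risk (assigned level 2): level 0: 3 − 0 = 3; level 1: 11 − 2 = 9; level 2: 15 − 4 = 11. low-risk stays.
medium-risk (assigned level 1): level 0: 3 − 0 = 3; level 1: 11 − 5 = 6; level 2: 15 − 10 = 5. medium-risk stays.
high-risk (assigned level 0): level 0: 3 − 0 = 3; level 1: 11 − 10 = 1; level 2: 15 − 20 = -5. high-risk stays.
Every type prefers its assigned level; separation holds.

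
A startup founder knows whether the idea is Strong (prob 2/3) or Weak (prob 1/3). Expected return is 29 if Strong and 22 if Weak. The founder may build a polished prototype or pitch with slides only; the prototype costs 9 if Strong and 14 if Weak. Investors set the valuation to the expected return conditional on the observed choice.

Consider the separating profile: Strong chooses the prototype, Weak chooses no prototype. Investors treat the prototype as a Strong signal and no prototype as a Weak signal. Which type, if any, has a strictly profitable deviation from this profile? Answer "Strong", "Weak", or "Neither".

The prototype pays 29; no prototype pays 22.
Strong: assigned the prototype, nets 29 − 9 = 20; deviating to no prototype nets 22.
Weak: assigned no prototype, nets 22; deviating to the prototype nets 29 − 14 = 15.
The Strong type gains 2 by deviating.

Strong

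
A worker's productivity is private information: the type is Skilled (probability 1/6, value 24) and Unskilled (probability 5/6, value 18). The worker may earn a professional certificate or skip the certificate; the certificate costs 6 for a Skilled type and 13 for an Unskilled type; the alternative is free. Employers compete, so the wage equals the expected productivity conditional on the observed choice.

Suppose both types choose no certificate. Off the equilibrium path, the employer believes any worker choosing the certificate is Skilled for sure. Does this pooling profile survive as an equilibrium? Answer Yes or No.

Yes

On path, the employer holds the prior and pays 1/6·24 + 5/6·18 = 19. Off path (the certificate), believing Skilled, it pays 24.
Skilled: no certificate nets 19; the certificate nets 24 − 6 = 18. Skilled stays.
Unskilled: no certificate nets 19; the certificate nets 24 − 13 = 11. Unskilled stays.
No type deviates, so pooling is sustained.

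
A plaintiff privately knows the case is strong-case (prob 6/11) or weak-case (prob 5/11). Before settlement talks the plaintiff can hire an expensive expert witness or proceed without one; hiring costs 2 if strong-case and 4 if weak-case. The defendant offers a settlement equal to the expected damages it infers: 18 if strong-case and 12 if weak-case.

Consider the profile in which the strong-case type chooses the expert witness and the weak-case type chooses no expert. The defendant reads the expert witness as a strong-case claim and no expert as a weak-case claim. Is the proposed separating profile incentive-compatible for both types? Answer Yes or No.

No

Under these beliefs, the expert witness earns settlement 18 and no expert earns settlement 12.
strong-case: the expert witness nets 18 − 2 = 16; no expert nets 12. strong-case prefers the expert witness.
weak-case: the expert witness nets 18 − 4 = 14; no expert nets 12. weak-case would deviate to the expert witness.
weak-case has a profitable deviation, so the profile is not an equilibrium.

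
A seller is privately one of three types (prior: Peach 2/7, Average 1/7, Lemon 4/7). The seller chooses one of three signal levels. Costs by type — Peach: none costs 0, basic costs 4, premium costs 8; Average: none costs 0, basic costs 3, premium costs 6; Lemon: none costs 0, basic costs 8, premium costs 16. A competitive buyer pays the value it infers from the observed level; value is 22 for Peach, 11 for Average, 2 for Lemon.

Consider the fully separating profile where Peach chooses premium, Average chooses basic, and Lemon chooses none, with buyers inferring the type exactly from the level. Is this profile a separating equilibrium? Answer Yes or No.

No

Separating prices: premium → 22, basic → 11, none → 2.
Peach (assigned premium): none: 2 − 0 = 2; basic: 11 − 4 = 7; premium: 22 − 8 = 14. Peach stays.
Average (assigned basic): none: 2 − 0 = 2; basic: 11 − 3 = 8; premium: 22 − 6 = 16. Average prefers premium.
Lemon (assigned none): none: 2 − 0 = 2; basic: 11 − 8 = 3; premium: 22 − 16 = 6. Lemon prefers premium.
At least one type deviates; the separating profile fails.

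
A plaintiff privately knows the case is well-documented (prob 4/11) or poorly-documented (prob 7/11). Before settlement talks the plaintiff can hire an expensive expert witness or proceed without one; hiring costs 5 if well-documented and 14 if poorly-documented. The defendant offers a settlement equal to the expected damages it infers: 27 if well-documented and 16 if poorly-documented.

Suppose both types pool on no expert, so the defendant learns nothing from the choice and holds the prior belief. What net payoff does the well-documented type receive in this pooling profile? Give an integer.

Pooled settlement = 4/11·27 + 7/11·16 = 20.
well-documented pays no cost for no expert, so net payoff = 20.

20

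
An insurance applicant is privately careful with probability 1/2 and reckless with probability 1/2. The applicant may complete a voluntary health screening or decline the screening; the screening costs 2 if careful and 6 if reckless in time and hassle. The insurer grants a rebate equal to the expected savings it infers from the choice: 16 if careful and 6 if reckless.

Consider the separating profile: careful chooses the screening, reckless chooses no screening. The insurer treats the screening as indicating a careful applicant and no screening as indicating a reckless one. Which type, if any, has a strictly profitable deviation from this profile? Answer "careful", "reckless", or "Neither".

The screening pays 16; no screening pays 6.
careful: assigned the screening, nets 16 − 2 = 14; deviating to no screening nets 6.
reckless: assigned no screening, nets 6; deviating to the screening nets 16 − 6 = 10.
The reckless type gains 4 by deviating.

reckless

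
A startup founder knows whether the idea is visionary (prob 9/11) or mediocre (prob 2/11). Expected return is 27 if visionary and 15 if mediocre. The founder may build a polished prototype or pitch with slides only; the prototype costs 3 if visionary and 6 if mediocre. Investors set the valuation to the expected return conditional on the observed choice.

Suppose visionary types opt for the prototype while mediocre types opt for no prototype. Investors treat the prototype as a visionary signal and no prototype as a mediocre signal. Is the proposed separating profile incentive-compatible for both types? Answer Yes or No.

Under these beliefs, the prototype earns valuation 27 and no prototype earns valuation 15.
visionary: the prototype nets 27 − 3 = 24; no prototype nets 15. visionary prefers the prototype.
mediocre: the prototype nets 27 − 6 = 21; no prototype nets 15. mediocre would deviate to the prototype.
mediocre has a profitable deviation, so the profile is not an equilibrium.

No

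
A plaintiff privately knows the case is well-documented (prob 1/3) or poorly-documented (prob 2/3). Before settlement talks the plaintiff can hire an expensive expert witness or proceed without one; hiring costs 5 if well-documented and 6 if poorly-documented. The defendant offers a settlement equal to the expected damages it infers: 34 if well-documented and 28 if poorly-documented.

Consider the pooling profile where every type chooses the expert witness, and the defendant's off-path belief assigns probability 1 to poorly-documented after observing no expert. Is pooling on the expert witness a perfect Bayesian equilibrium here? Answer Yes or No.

On path, the defendant holds the prior and pays 1/3·34 + 2/3·28 = 30. Off path (no expert), believing poorly-documented, it pays 28.
well-documented: the expert witness nets 30 − 5 = 25; no expert nets 28. well-documented would deviate.
poorly-documented: the expert witness nets 30 − 6 = 24; no expert nets 28. poorly-documented would deviate.
A type deviates, so pooling fails.

No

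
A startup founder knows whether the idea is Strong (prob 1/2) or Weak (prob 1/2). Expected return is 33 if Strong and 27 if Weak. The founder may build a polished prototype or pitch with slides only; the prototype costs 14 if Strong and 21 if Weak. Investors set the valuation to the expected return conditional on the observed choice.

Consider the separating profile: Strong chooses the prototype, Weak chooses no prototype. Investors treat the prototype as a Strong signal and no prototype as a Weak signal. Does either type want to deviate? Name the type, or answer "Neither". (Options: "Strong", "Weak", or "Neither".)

The prototype pays 33; no prototype pays 27.
Strong: assigned the prototype, nets 33 − 14 = 19; deviating to no prototype nets 27.
Weak: assigned no prototype, nets 27; deviating to the prototype nets 33 − 21 = 12.
The Strong type gains 8 by deviating.

Strong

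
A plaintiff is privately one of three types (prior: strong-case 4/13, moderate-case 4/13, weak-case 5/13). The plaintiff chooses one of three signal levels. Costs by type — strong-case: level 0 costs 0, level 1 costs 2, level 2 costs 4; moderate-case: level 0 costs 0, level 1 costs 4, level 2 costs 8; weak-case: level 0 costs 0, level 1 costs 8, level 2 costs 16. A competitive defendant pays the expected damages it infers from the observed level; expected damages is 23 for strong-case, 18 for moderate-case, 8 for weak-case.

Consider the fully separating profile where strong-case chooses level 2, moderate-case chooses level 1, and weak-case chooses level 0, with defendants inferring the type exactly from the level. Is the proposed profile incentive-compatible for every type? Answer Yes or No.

Separating settlements: level 2 → 23, level 1 → 18, level 0 → 8.
strong-case (assigned level 2): level 0: 8 − 0 = 8; level 1: 18 − 2 = 16; level 2: 23 − 4 = 19. strong-case stays.
moderate-case (assigned level 1): level 0: 8 − 0 = 8; level 1: 18 − 4 = 14; level 2: 23 − 8 = 15. moderate-case prefers level 2.
weak-case (assigned level 0): level 0: 8 − 0 = 8; level 1: 18 − 8 = 10; level 2: 23 − 16 = 7. weak-case prefers level 1.
At least one type deviates; the separating profile fails.

No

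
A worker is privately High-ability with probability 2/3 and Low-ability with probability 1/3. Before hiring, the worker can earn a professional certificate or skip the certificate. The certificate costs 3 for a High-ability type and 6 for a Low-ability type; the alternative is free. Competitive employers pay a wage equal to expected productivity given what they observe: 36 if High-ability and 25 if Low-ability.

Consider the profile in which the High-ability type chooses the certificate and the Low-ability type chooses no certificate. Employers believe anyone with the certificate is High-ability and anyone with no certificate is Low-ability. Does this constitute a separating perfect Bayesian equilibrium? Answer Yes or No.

No

Under these beliefs, the certificate earns wage 36 and no certificate earns wage 25.
High-ability: the certificate nets 36 − 3 = 33; no certificate nets 25. High-ability prefers the certificate.
Low-ability: the certificate nets 36 − 6 = 30; no certificate nets 25. Low-ability would deviate to the certificate.
Low-ability has a profitable deviation, so the profile is not an equilibrium.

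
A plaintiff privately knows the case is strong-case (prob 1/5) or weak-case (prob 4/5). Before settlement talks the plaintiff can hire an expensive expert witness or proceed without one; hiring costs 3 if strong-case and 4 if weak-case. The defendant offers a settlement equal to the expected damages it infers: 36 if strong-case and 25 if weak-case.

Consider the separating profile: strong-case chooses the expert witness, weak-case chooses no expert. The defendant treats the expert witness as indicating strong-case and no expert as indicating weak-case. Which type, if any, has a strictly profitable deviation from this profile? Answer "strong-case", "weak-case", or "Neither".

weak-case

The expert witness pays 36; no expert pays 25.
strong-case: assigned the expert witness, nets 36 − 3 = 33; deviating to no expert nets 25.
weak-case: assigned no expert, nets 25; deviating to the expert witness nets 36 − 4 = 32.
The weak-case type gains 7 by deviating.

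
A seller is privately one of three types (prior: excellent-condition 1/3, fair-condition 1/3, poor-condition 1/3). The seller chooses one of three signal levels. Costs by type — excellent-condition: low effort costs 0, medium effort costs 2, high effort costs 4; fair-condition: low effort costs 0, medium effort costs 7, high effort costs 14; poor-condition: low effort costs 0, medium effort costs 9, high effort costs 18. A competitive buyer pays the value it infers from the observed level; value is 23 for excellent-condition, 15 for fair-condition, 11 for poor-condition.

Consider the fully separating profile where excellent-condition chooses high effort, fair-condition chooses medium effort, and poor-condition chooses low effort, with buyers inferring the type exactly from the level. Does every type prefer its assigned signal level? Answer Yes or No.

Separating prices: high effort → 23, medium effort → 15, low effort → 11.
excellent-condition (assigned high effort): low effort: 11 − 0 = 11; medium effort: 15 − 2 = 13; high effort: 23 − 4 = 19. excellent-condition stays.
fair-condition (assigned medium effort): low effort: 11 − 0 = 11; medium effort: 15 − 7 = 8; high effort: 23 − 14 = 9. fair-condition prefers low effort.
poor-condition (assigned low effort): low effort: 11 − 0 = 11; medium effort: 15 − 9 = 6; high effort: 23 − 18 = 5. poor-condition stays.
At least one type deviates; the separating profile fails.

No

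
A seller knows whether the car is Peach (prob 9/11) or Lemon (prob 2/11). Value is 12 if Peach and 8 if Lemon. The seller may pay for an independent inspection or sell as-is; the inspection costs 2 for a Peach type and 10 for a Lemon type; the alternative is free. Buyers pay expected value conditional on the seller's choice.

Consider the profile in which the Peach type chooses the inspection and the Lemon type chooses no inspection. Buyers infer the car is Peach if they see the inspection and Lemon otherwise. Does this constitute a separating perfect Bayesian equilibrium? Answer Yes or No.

Yes

Under these beliefs, the inspection earns price 12 and no inspection earns price 8.
Peach: the inspection nets 12 − 2 = 10; no inspection nets 8. Peach prefers the inspection.
Lemon: the inspection nets 12 − 10 = 2; no inspection nets 8. Lemon prefers no inspection.
Neither type deviates, so the separating profile is an equilibrium.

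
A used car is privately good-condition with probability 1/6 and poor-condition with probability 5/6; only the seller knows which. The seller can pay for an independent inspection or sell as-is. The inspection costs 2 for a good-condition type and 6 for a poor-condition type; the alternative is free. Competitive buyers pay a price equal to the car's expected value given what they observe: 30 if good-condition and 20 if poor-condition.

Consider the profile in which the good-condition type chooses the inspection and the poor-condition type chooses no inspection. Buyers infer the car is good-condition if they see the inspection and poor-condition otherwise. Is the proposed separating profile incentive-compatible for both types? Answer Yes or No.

Under these beliefs, the inspection earns price 30 and no inspection earns price 20.
good-condition: the inspection nets 30 − 2 = 28; no inspection nets 20. good-condition prefers the inspection.
poor-condition: the inspection nets 30 − 6 = 24; no inspection nets 20. poor-condition would deviate to the inspection.
poor-condition has a profitable deviation, so the profile is not an equilibrium.

No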